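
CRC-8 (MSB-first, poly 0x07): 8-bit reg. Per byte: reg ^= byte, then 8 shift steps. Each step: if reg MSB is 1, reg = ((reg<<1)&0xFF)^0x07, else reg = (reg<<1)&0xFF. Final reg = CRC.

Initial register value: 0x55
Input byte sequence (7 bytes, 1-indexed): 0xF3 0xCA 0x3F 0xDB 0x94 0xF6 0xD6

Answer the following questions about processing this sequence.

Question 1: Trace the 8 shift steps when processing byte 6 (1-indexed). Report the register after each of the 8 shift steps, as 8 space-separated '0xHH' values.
After byte 1 (0xF3): reg=0x7B
After byte 2 (0xCA): reg=0x1E
After byte 3 (0x3F): reg=0xE7
After byte 4 (0xDB): reg=0xB4
After byte 5 (0x94): reg=0xE0
Register before byte 6: 0xE0
After XOR with byte 0xF6: 0x16

Answer: 0x2C 0x58 0xB0 0x67 0xCE 0x9B 0x31 0x62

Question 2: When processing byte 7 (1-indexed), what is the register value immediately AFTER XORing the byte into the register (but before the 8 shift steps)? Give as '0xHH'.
Register before byte 7: 0x62
Byte 7: 0xD6
0x62 XOR 0xD6 = 0xB4

Answer: 0xB4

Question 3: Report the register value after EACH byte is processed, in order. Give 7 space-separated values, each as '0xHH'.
0x7B 0x1E 0xE7 0xB4 0xE0 0x62 0x05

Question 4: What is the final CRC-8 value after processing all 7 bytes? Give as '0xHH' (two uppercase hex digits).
After byte 1 (0xF3): reg=0x7B
After byte 2 (0xCA): reg=0x1E
After byte 3 (0x3F): reg=0xE7
After byte 4 (0xDB): reg=0xB4
After byte 5 (0x94): reg=0xE0
After byte 6 (0xF6): reg=0x62
After byte 7 (0xD6): reg=0x05

Answer: 0x05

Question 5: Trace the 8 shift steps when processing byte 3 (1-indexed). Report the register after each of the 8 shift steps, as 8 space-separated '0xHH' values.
Answer: 0x42 0x84 0x0F 0x1E 0x3C 0x78 0xF0 0xE7

Derivation:
After byte 1 (0xF3): reg=0x7B
After byte 2 (0xCA): reg=0x1E
Register before byte 3: 0x1E
After XOR with byte 0x3F: 0x21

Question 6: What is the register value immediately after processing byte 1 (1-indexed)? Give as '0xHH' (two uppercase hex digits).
Answer: 0x7B

Derivation:
After byte 1 (0xF3): reg=0x7B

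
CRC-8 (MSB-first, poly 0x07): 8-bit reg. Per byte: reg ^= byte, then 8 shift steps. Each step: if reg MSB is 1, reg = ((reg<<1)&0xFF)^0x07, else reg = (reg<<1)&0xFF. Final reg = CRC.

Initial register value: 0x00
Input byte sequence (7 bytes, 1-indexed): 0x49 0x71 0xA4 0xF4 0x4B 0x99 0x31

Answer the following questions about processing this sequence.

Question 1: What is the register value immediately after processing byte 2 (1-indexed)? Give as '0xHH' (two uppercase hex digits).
After byte 1 (0x49): reg=0xF8
After byte 2 (0x71): reg=0xB6

Answer: 0xB6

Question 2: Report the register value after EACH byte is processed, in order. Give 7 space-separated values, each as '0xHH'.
0xF8 0xB6 0x7E 0xBF 0xC2 0x86 0x0C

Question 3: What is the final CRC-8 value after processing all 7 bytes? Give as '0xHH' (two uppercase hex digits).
After byte 1 (0x49): reg=0xF8
After byte 2 (0x71): reg=0xB6
After byte 3 (0xA4): reg=0x7E
After byte 4 (0xF4): reg=0xBF
After byte 5 (0x4B): reg=0xC2
After byte 6 (0x99): reg=0x86
After byte 7 (0x31): reg=0x0C

Answer: 0x0C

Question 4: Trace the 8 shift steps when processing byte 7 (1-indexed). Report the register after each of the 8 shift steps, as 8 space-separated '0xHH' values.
Answer: 0x69 0xD2 0xA3 0x41 0x82 0x03 0x06 0x0C

Derivation:
After byte 1 (0x49): reg=0xF8
After byte 2 (0x71): reg=0xB6
After byte 3 (0xA4): reg=0x7E
After byte 4 (0xF4): reg=0xBF
After byte 5 (0x4B): reg=0xC2
After byte 6 (0x99): reg=0x86
Register before byte 7: 0x86
After XOR with byte 0x31: 0xB7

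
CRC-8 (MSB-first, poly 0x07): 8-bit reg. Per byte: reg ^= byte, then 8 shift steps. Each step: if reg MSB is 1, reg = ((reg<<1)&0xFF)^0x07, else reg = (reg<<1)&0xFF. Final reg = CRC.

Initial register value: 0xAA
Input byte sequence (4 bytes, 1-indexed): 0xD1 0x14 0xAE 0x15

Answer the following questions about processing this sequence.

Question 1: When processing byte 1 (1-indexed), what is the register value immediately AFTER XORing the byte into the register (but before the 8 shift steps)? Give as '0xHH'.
Register before byte 1: 0xAA
Byte 1: 0xD1
0xAA XOR 0xD1 = 0x7B

Answer: 0x7B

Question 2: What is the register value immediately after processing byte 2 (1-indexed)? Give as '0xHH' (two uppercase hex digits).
After byte 1 (0xD1): reg=0x66
After byte 2 (0x14): reg=0x59

Answer: 0x59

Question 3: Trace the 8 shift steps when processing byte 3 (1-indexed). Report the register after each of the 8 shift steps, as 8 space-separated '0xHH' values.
After byte 1 (0xD1): reg=0x66
After byte 2 (0x14): reg=0x59
Register before byte 3: 0x59
After XOR with byte 0xAE: 0xF7

Answer: 0xE9 0xD5 0xAD 0x5D 0xBA 0x73 0xE6 0xCB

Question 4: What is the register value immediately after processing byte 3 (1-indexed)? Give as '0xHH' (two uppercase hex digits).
After byte 1 (0xD1): reg=0x66
After byte 2 (0x14): reg=0x59
After byte 3 (0xAE): reg=0xCB

Answer: 0xCB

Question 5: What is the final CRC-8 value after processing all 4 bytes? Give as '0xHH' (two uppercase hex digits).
After byte 1 (0xD1): reg=0x66
After byte 2 (0x14): reg=0x59
After byte 3 (0xAE): reg=0xCB
After byte 4 (0x15): reg=0x14

Answer: 0x14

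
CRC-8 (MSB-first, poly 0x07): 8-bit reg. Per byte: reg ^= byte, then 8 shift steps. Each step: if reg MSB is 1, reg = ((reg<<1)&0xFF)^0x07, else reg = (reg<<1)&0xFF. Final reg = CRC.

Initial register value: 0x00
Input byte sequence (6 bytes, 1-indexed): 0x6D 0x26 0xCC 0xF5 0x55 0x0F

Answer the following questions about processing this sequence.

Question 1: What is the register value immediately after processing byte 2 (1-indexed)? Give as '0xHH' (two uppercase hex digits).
After byte 1 (0x6D): reg=0x04
After byte 2 (0x26): reg=0xEE

Answer: 0xEE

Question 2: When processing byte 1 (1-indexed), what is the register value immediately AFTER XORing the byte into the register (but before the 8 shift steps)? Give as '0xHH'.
Register before byte 1: 0x00
Byte 1: 0x6D
0x00 XOR 0x6D = 0x6D

Answer: 0x6D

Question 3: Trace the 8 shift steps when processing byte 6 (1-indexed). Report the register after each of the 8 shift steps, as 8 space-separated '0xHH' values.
Answer: 0xC6 0x8B 0x11 0x22 0x44 0x88 0x17 0x2E

Derivation:
After byte 1 (0x6D): reg=0x04
After byte 2 (0x26): reg=0xEE
After byte 3 (0xCC): reg=0xEE
After byte 4 (0xF5): reg=0x41
After byte 5 (0x55): reg=0x6C
Register before byte 6: 0x6C
After XOR with byte 0x0F: 0x63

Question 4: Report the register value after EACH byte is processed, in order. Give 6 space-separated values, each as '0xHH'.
0x04 0xEE 0xEE 0x41 0x6C 0x2E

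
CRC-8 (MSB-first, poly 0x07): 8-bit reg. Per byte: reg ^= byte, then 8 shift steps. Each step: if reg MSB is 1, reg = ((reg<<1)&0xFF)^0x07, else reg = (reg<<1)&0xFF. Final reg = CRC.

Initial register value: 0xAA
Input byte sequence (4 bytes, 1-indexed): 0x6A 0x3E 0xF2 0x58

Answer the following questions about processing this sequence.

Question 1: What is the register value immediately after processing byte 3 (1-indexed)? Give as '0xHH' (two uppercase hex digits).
Answer: 0x72

Derivation:
After byte 1 (0x6A): reg=0x4E
After byte 2 (0x3E): reg=0x57
After byte 3 (0xF2): reg=0x72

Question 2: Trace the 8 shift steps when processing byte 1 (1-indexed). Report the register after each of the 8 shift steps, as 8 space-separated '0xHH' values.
Register before byte 1: 0xAA
After XOR with byte 0x6A: 0xC0

Answer: 0x87 0x09 0x12 0x24 0x48 0x90 0x27 0x4E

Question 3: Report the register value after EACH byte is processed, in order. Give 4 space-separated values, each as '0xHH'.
0x4E 0x57 0x72 0xD6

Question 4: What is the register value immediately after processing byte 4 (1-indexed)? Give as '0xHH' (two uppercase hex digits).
After byte 1 (0x6A): reg=0x4E
After byte 2 (0x3E): reg=0x57
After byte 3 (0xF2): reg=0x72
After byte 4 (0x58): reg=0xD6

Answer: 0xD6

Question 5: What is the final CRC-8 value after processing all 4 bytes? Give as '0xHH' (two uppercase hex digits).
Answer: 0xD6

Derivation:
After byte 1 (0x6A): reg=0x4E
After byte 2 (0x3E): reg=0x57
After byte 3 (0xF2): reg=0x72
After byte 4 (0x58): reg=0xD6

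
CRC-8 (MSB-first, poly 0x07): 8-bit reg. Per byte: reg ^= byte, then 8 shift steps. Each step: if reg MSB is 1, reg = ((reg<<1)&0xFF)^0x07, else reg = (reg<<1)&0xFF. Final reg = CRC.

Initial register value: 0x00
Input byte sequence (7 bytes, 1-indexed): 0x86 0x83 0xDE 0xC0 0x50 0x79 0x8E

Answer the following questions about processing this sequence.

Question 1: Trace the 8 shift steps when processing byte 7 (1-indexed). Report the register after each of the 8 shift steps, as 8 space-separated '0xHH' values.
After byte 1 (0x86): reg=0x9B
After byte 2 (0x83): reg=0x48
After byte 3 (0xDE): reg=0xEB
After byte 4 (0xC0): reg=0xD1
After byte 5 (0x50): reg=0x8E
After byte 6 (0x79): reg=0xCB
Register before byte 7: 0xCB
After XOR with byte 0x8E: 0x45

Answer: 0x8A 0x13 0x26 0x4C 0x98 0x37 0x6E 0xDC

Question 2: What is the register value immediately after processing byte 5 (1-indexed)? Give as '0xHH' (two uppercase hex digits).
After byte 1 (0x86): reg=0x9B
After byte 2 (0x83): reg=0x48
After byte 3 (0xDE): reg=0xEB
After byte 4 (0xC0): reg=0xD1
After byte 5 (0x50): reg=0x8E

Answer: 0x8E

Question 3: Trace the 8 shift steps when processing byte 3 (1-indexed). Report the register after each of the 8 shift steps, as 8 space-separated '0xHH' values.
After byte 1 (0x86): reg=0x9B
After byte 2 (0x83): reg=0x48
Register before byte 3: 0x48
After XOR with byte 0xDE: 0x96

Answer: 0x2B 0x56 0xAC 0x5F 0xBE 0x7B 0xF6 0xEB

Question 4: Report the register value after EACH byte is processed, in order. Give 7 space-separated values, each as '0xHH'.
0x9B 0x48 0xEB 0xD1 0x8E 0xCB 0xDC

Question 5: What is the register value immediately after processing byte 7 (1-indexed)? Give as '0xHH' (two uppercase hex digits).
Answer: 0xDC

Derivation:
After byte 1 (0x86): reg=0x9B
After byte 2 (0x83): reg=0x48
After byte 3 (0xDE): reg=0xEB
After byte 4 (0xC0): reg=0xD1
After byte 5 (0x50): reg=0x8E
After byte 6 (0x79): reg=0xCB
After byte 7 (0x8E): reg=0xDC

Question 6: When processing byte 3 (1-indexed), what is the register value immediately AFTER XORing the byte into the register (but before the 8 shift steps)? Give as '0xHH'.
Answer: 0x96

Derivation:
Register before byte 3: 0x48
Byte 3: 0xDE
0x48 XOR 0xDE = 0x96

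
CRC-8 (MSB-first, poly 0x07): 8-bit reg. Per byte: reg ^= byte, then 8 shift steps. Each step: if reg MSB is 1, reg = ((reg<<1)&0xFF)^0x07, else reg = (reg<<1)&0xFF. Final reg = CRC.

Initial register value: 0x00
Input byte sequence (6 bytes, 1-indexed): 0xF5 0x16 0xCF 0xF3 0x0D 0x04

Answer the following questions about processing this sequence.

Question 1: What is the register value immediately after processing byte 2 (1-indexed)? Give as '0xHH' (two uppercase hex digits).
After byte 1 (0xF5): reg=0xC5
After byte 2 (0x16): reg=0x37

Answer: 0x37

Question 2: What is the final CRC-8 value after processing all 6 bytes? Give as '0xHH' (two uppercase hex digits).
After byte 1 (0xF5): reg=0xC5
After byte 2 (0x16): reg=0x37
After byte 3 (0xCF): reg=0xE6
After byte 4 (0xF3): reg=0x6B
After byte 5 (0x0D): reg=0x35
After byte 6 (0x04): reg=0x97

Answer: 0x97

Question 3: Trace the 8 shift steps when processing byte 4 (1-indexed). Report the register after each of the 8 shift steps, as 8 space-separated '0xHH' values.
Answer: 0x2A 0x54 0xA8 0x57 0xAE 0x5B 0xB6 0x6B

Derivation:
After byte 1 (0xF5): reg=0xC5
After byte 2 (0x16): reg=0x37
After byte 3 (0xCF): reg=0xE6
Register before byte 4: 0xE6
After XOR with byte 0xF3: 0x15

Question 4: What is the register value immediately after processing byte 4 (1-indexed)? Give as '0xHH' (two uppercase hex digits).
After byte 1 (0xF5): reg=0xC5
After byte 2 (0x16): reg=0x37
After byte 3 (0xCF): reg=0xE6
After byte 4 (0xF3): reg=0x6B

Answer: 0x6B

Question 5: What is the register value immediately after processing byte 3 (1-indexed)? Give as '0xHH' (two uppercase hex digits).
After byte 1 (0xF5): reg=0xC5
After byte 2 (0x16): reg=0x37
After byte 3 (0xCF): reg=0xE6

Answer: 0xE6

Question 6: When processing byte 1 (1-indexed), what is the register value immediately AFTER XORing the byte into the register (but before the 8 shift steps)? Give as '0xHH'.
Register before byte 1: 0x00
Byte 1: 0xF5
0x00 XOR 0xF5 = 0xF5

Answer: 0xF5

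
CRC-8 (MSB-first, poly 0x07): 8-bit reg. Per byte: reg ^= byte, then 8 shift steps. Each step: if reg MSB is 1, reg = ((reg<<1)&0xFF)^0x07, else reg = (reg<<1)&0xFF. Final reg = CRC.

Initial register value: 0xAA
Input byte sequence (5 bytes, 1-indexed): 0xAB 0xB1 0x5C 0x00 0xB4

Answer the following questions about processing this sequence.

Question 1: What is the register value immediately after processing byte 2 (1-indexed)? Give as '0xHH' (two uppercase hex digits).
After byte 1 (0xAB): reg=0x07
After byte 2 (0xB1): reg=0x0B

Answer: 0x0B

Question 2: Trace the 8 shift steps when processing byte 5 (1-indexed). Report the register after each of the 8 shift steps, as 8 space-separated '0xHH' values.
Answer: 0xA1 0x45 0x8A 0x13 0x26 0x4C 0x98 0x37

Derivation:
After byte 1 (0xAB): reg=0x07
After byte 2 (0xB1): reg=0x0B
After byte 3 (0x5C): reg=0xA2
After byte 4 (0x00): reg=0x67
Register before byte 5: 0x67
After XOR with byte 0xB4: 0xD3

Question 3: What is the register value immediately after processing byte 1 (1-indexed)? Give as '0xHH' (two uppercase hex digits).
Answer: 0x07

Derivation:
After byte 1 (0xAB): reg=0x07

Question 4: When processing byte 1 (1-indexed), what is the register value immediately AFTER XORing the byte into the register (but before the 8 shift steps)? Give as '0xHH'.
Register before byte 1: 0xAA
Byte 1: 0xAB
0xAA XOR 0xAB = 0x01

Answer: 0x01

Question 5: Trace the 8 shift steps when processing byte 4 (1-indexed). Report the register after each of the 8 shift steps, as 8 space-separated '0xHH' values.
After byte 1 (0xAB): reg=0x07
After byte 2 (0xB1): reg=0x0B
After byte 3 (0x5C): reg=0xA2
Register before byte 4: 0xA2
After XOR with byte 0x00: 0xA2

Answer: 0x43 0x86 0x0B 0x16 0x2C 0x58 0xB0 0x67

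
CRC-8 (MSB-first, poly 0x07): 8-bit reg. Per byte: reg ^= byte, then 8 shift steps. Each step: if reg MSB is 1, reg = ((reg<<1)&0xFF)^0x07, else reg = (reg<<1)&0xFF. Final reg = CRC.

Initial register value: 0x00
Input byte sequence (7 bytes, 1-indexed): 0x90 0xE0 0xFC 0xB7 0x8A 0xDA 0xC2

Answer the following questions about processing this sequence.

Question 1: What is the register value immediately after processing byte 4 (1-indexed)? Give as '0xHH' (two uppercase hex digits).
Answer: 0x7C

Derivation:
After byte 1 (0x90): reg=0xF9
After byte 2 (0xE0): reg=0x4F
After byte 3 (0xFC): reg=0x10
After byte 4 (0xB7): reg=0x7C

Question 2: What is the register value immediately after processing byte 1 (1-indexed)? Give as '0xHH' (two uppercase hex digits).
After byte 1 (0x90): reg=0xF9

Answer: 0xF9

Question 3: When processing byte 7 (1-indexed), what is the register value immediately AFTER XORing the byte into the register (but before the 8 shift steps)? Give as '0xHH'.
Register before byte 7: 0x62
Byte 7: 0xC2
0x62 XOR 0xC2 = 0xA0

Answer: 0xA0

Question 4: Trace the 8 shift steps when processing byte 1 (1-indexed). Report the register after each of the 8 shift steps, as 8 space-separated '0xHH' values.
Answer: 0x27 0x4E 0x9C 0x3F 0x7E 0xFC 0xFF 0xF9

Derivation:
Register before byte 1: 0x00
After XOR with byte 0x90: 0x90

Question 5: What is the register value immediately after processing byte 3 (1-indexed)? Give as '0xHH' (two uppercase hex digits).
After byte 1 (0x90): reg=0xF9
After byte 2 (0xE0): reg=0x4F
After byte 3 (0xFC): reg=0x10

Answer: 0x10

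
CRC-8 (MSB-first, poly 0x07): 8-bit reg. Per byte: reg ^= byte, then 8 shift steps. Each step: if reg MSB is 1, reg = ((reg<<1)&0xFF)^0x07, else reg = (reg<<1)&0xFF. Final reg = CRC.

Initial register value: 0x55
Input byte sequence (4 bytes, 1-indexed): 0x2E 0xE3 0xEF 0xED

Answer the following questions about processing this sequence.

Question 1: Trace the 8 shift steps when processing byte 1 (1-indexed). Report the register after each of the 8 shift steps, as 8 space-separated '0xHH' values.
Register before byte 1: 0x55
After XOR with byte 0x2E: 0x7B

Answer: 0xF6 0xEB 0xD1 0xA5 0x4D 0x9A 0x33 0x66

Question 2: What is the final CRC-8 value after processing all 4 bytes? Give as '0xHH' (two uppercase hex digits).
After byte 1 (0x2E): reg=0x66
After byte 2 (0xE3): reg=0x92
After byte 3 (0xEF): reg=0x74
After byte 4 (0xED): reg=0xC6

Answer: 0xC6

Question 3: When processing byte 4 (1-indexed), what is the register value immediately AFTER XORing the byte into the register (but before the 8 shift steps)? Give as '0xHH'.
Answer: 0x99

Derivation:
Register before byte 4: 0x74
Byte 4: 0xED
0x74 XOR 0xED = 0x99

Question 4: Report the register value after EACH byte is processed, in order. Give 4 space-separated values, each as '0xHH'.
0x66 0x92 0x74 0xC6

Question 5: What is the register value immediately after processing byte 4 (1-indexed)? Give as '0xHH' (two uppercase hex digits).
Answer: 0xC6

Derivation:
After byte 1 (0x2E): reg=0x66
After byte 2 (0xE3): reg=0x92
After byte 3 (0xEF): reg=0x74
After byte 4 (0xED): reg=0xC6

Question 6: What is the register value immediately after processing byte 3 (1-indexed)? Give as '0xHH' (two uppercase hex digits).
Answer: 0x74

Derivation:
After byte 1 (0x2E): reg=0x66
After byte 2 (0xE3): reg=0x92
After byte 3 (0xEF): reg=0x74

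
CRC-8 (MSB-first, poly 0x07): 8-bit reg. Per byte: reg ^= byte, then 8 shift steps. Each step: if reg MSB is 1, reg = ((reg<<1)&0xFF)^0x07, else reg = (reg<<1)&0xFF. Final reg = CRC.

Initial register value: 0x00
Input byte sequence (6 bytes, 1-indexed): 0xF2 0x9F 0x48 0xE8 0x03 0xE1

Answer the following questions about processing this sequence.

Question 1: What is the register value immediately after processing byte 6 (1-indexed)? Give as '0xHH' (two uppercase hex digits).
Answer: 0xDA

Derivation:
After byte 1 (0xF2): reg=0xD0
After byte 2 (0x9F): reg=0xEA
After byte 3 (0x48): reg=0x67
After byte 4 (0xE8): reg=0xA4
After byte 5 (0x03): reg=0x7C
After byte 6 (0xE1): reg=0xDA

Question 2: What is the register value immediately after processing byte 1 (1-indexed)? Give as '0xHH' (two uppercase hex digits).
Answer: 0xD0

Derivation:
After byte 1 (0xF2): reg=0xD0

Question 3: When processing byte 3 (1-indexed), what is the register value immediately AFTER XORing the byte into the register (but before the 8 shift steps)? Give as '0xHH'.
Register before byte 3: 0xEA
Byte 3: 0x48
0xEA XOR 0x48 = 0xA2

Answer: 0xA2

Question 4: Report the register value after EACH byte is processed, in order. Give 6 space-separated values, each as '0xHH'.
0xD0 0xEA 0x67 0xA4 0x7C 0xDA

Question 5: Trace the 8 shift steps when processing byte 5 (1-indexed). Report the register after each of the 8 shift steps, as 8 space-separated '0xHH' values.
After byte 1 (0xF2): reg=0xD0
After byte 2 (0x9F): reg=0xEA
After byte 3 (0x48): reg=0x67
After byte 4 (0xE8): reg=0xA4
Register before byte 5: 0xA4
After XOR with byte 0x03: 0xA7

Answer: 0x49 0x92 0x23 0x46 0x8C 0x1F 0x3E 0x7C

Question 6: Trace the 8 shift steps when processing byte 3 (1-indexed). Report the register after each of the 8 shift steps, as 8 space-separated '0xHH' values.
Answer: 0x43 0x86 0x0B 0x16 0x2C 0x58 0xB0 0x67

Derivation:
After byte 1 (0xF2): reg=0xD0
After byte 2 (0x9F): reg=0xEA
Register before byte 3: 0xEA
After XOR with byte 0x48: 0xA2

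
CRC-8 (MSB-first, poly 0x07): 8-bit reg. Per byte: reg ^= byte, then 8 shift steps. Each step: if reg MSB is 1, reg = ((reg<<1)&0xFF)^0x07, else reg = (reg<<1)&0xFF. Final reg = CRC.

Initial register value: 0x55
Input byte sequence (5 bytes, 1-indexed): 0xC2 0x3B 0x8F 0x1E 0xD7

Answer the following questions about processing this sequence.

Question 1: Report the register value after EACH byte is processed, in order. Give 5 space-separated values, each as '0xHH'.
0xEC 0x2B 0x75 0x16 0x49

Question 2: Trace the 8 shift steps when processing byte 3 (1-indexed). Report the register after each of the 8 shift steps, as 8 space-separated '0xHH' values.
Answer: 0x4F 0x9E 0x3B 0x76 0xEC 0xDF 0xB9 0x75

Derivation:
After byte 1 (0xC2): reg=0xEC
After byte 2 (0x3B): reg=0x2B
Register before byte 3: 0x2B
After XOR with byte 0x8F: 0xA4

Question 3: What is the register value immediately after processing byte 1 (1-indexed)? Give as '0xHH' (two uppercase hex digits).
Answer: 0xEC

Derivation:
After byte 1 (0xC2): reg=0xEC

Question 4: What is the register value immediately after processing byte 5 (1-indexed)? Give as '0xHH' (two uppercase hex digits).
Answer: 0x49

Derivation:
After byte 1 (0xC2): reg=0xEC
After byte 2 (0x3B): reg=0x2B
After byte 3 (0x8F): reg=0x75
After byte 4 (0x1E): reg=0x16
After byte 5 (0xD7): reg=0x49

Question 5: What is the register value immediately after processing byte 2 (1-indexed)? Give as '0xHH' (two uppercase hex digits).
After byte 1 (0xC2): reg=0xEC
After byte 2 (0x3B): reg=0x2B

Answer: 0x2B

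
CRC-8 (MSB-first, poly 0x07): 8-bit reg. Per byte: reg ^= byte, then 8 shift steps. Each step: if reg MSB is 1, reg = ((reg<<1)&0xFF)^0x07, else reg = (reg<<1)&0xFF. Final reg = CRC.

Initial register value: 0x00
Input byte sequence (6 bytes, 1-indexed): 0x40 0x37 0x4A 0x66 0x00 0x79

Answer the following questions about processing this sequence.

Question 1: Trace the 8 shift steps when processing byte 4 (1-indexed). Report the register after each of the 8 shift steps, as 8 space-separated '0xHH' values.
Answer: 0x01 0x02 0x04 0x08 0x10 0x20 0x40 0x80

Derivation:
After byte 1 (0x40): reg=0xC7
After byte 2 (0x37): reg=0xDE
After byte 3 (0x4A): reg=0xE5
Register before byte 4: 0xE5
After XOR with byte 0x66: 0x83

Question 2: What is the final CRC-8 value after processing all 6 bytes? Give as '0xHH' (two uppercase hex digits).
Answer: 0xDE

Derivation:
After byte 1 (0x40): reg=0xC7
After byte 2 (0x37): reg=0xDE
After byte 3 (0x4A): reg=0xE5
After byte 4 (0x66): reg=0x80
After byte 5 (0x00): reg=0x89
After byte 6 (0x79): reg=0xDE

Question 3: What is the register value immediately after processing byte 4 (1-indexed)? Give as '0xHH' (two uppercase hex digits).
After byte 1 (0x40): reg=0xC7
After byte 2 (0x37): reg=0xDE
After byte 3 (0x4A): reg=0xE5
After byte 4 (0x66): reg=0x80

Answer: 0x80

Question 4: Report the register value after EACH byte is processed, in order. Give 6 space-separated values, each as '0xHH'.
0xC7 0xDE 0xE5 0x80 0x89 0xDE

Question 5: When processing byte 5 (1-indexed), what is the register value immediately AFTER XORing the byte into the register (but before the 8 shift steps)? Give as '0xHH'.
Answer: 0x80

Derivation:
Register before byte 5: 0x80
Byte 5: 0x00
0x80 XOR 0x00 = 0x80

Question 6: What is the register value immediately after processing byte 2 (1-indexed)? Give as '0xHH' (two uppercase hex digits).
After byte 1 (0x40): reg=0xC7
After byte 2 (0x37): reg=0xDE

Answer: 0xDE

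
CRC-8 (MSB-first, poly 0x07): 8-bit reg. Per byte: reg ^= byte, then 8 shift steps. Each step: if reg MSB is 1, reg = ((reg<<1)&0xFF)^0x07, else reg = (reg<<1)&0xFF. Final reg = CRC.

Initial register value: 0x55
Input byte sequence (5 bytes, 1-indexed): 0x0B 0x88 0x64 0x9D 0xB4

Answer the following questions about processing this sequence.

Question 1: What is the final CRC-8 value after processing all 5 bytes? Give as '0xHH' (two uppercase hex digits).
After byte 1 (0x0B): reg=0x9D
After byte 2 (0x88): reg=0x6B
After byte 3 (0x64): reg=0x2D
After byte 4 (0x9D): reg=0x19
After byte 5 (0xB4): reg=0x4A

Answer: 0x4A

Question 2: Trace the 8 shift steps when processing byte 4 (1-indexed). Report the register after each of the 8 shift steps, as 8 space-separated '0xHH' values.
Answer: 0x67 0xCE 0x9B 0x31 0x62 0xC4 0x8F 0x19

Derivation:
After byte 1 (0x0B): reg=0x9D
After byte 2 (0x88): reg=0x6B
After byte 3 (0x64): reg=0x2D
Register before byte 4: 0x2D
After XOR with byte 0x9D: 0xB0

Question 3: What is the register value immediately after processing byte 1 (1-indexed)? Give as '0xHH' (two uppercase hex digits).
After byte 1 (0x0B): reg=0x9D

Answer: 0x9D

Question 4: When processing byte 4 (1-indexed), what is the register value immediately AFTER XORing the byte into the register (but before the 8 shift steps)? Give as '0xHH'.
Answer: 0xB0

Derivation:
Register before byte 4: 0x2D
Byte 4: 0x9D
0x2D XOR 0x9D = 0xB0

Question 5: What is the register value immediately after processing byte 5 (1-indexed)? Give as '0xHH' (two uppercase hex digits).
After byte 1 (0x0B): reg=0x9D
After byte 2 (0x88): reg=0x6B
After byte 3 (0x64): reg=0x2D
After byte 4 (0x9D): reg=0x19
After byte 5 (0xB4): reg=0x4A

Answer: 0x4A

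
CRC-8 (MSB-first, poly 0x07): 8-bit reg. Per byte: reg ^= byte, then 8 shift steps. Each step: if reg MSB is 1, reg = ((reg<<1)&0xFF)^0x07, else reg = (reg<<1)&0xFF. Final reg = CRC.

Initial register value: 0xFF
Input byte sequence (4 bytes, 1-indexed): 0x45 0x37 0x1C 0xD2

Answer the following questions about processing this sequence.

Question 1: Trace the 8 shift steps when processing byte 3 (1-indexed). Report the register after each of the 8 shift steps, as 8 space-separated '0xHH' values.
After byte 1 (0x45): reg=0x2F
After byte 2 (0x37): reg=0x48
Register before byte 3: 0x48
After XOR with byte 0x1C: 0x54

Answer: 0xA8 0x57 0xAE 0x5B 0xB6 0x6B 0xD6 0xAB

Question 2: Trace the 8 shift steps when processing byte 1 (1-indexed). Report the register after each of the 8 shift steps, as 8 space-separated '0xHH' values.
Answer: 0x73 0xE6 0xCB 0x91 0x25 0x4A 0x94 0x2F

Derivation:
Register before byte 1: 0xFF
After XOR with byte 0x45: 0xBA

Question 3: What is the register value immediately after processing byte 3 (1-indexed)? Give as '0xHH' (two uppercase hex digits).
After byte 1 (0x45): reg=0x2F
After byte 2 (0x37): reg=0x48
After byte 3 (0x1C): reg=0xAB

Answer: 0xAB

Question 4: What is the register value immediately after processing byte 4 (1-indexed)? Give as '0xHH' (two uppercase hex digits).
After byte 1 (0x45): reg=0x2F
After byte 2 (0x37): reg=0x48
After byte 3 (0x1C): reg=0xAB
After byte 4 (0xD2): reg=0x68

Answer: 0x68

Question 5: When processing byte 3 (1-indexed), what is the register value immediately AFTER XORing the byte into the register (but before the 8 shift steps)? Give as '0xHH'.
Register before byte 3: 0x48
Byte 3: 0x1C
0x48 XOR 0x1C = 0x54

Answer: 0x54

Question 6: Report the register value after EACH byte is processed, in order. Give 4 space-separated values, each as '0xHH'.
0x2F 0x48 0xAB 0x68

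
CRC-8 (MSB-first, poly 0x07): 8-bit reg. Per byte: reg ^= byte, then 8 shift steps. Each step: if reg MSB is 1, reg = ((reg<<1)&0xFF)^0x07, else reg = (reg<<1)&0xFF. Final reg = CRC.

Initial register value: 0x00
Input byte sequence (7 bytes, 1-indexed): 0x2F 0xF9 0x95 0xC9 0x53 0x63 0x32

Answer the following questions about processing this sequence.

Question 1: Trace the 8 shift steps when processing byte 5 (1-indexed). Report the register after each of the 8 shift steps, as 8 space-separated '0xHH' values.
After byte 1 (0x2F): reg=0xCD
After byte 2 (0xF9): reg=0x8C
After byte 3 (0x95): reg=0x4F
After byte 4 (0xC9): reg=0x9B
Register before byte 5: 0x9B
After XOR with byte 0x53: 0xC8

Answer: 0x97 0x29 0x52 0xA4 0x4F 0x9E 0x3B 0x76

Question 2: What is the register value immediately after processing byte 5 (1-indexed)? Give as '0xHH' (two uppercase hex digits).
Answer: 0x76

Derivation:
After byte 1 (0x2F): reg=0xCD
After byte 2 (0xF9): reg=0x8C
After byte 3 (0x95): reg=0x4F
After byte 4 (0xC9): reg=0x9B
After byte 5 (0x53): reg=0x76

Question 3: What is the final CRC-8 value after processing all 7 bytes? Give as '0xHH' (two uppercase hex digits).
After byte 1 (0x2F): reg=0xCD
After byte 2 (0xF9): reg=0x8C
After byte 3 (0x95): reg=0x4F
After byte 4 (0xC9): reg=0x9B
After byte 5 (0x53): reg=0x76
After byte 6 (0x63): reg=0x6B
After byte 7 (0x32): reg=0x88

Answer: 0x88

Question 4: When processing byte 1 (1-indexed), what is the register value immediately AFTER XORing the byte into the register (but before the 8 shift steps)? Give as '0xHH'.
Answer: 0x2F

Derivation:
Register before byte 1: 0x00
Byte 1: 0x2F
0x00 XOR 0x2F = 0x2F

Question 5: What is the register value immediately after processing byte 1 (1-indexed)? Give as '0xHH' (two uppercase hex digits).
After byte 1 (0x2F): reg=0xCD

Answer: 0xCD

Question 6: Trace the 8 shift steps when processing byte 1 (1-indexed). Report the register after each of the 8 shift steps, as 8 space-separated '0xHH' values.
Register before byte 1: 0x00
After XOR with byte 0x2F: 0x2F

Answer: 0x5E 0xBC 0x7F 0xFE 0xFB 0xF1 0xE5 0xCD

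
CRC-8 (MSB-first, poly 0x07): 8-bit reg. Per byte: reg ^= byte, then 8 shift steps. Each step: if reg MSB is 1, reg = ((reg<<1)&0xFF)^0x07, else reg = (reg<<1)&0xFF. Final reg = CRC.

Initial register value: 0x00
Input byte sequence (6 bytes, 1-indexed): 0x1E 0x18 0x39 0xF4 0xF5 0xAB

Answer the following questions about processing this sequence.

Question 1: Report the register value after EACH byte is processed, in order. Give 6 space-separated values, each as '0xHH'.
0x5A 0xC9 0xDE 0xD6 0xE9 0xC9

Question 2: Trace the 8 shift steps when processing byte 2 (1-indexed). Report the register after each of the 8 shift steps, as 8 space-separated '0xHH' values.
After byte 1 (0x1E): reg=0x5A
Register before byte 2: 0x5A
After XOR with byte 0x18: 0x42

Answer: 0x84 0x0F 0x1E 0x3C 0x78 0xF0 0xE7 0xC9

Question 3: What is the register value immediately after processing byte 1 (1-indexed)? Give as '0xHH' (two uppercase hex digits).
After byte 1 (0x1E): reg=0x5A

Answer: 0x5A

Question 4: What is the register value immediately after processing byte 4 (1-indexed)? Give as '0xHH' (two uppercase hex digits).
After byte 1 (0x1E): reg=0x5A
After byte 2 (0x18): reg=0xC9
After byte 3 (0x39): reg=0xDE
After byte 4 (0xF4): reg=0xD6

Answer: 0xD6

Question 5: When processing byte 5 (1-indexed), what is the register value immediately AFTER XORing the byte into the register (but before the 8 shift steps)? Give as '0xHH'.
Answer: 0x23

Derivation:
Register before byte 5: 0xD6
Byte 5: 0xF5
0xD6 XOR 0xF5 = 0x23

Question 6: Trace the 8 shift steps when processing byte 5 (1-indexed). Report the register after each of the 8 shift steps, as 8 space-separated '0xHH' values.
After byte 1 (0x1E): reg=0x5A
After byte 2 (0x18): reg=0xC9
After byte 3 (0x39): reg=0xDE
After byte 4 (0xF4): reg=0xD6
Register before byte 5: 0xD6
After XOR with byte 0xF5: 0x23

Answer: 0x46 0x8C 0x1F 0x3E 0x7C 0xF8 0xF7 0xE9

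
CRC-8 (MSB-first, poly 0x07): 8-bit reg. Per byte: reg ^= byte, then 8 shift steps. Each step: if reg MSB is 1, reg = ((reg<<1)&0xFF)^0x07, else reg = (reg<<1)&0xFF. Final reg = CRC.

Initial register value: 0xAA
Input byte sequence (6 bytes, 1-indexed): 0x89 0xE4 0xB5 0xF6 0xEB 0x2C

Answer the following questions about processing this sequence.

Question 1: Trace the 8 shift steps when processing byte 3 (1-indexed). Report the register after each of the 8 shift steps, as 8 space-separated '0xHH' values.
Answer: 0x2B 0x56 0xAC 0x5F 0xBE 0x7B 0xF6 0xEB

Derivation:
After byte 1 (0x89): reg=0xE9
After byte 2 (0xE4): reg=0x23
Register before byte 3: 0x23
After XOR with byte 0xB5: 0x96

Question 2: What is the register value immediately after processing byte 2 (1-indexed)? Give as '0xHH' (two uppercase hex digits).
After byte 1 (0x89): reg=0xE9
After byte 2 (0xE4): reg=0x23

Answer: 0x23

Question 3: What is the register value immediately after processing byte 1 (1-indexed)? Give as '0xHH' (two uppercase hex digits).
Answer: 0xE9

Derivation:
After byte 1 (0x89): reg=0xE9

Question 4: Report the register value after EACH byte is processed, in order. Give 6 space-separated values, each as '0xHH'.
0xE9 0x23 0xEB 0x53 0x21 0x23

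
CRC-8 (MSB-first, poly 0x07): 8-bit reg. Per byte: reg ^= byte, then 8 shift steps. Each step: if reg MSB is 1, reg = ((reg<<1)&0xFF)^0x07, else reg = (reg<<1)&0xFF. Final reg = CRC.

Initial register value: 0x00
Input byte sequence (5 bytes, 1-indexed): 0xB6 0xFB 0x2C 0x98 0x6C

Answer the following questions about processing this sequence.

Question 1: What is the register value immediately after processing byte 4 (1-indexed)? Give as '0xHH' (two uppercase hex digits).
Answer: 0xFF

Derivation:
After byte 1 (0xB6): reg=0x0B
After byte 2 (0xFB): reg=0xDE
After byte 3 (0x2C): reg=0xD0
After byte 4 (0x98): reg=0xFF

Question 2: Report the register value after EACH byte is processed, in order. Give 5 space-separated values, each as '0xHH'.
0x0B 0xDE 0xD0 0xFF 0xF0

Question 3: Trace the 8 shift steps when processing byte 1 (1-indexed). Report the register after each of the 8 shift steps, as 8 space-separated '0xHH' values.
Register before byte 1: 0x00
After XOR with byte 0xB6: 0xB6

Answer: 0x6B 0xD6 0xAB 0x51 0xA2 0x43 0x86 0x0B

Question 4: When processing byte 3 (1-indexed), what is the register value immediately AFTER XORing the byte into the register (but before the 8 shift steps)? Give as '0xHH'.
Answer: 0xF2

Derivation:
Register before byte 3: 0xDE
Byte 3: 0x2C
0xDE XOR 0x2C = 0xF2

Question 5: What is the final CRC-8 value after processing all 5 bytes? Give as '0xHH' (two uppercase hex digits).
After byte 1 (0xB6): reg=0x0B
After byte 2 (0xFB): reg=0xDE
After byte 3 (0x2C): reg=0xD0
After byte 4 (0x98): reg=0xFF
After byte 5 (0x6C): reg=0xF0

Answer: 0xF0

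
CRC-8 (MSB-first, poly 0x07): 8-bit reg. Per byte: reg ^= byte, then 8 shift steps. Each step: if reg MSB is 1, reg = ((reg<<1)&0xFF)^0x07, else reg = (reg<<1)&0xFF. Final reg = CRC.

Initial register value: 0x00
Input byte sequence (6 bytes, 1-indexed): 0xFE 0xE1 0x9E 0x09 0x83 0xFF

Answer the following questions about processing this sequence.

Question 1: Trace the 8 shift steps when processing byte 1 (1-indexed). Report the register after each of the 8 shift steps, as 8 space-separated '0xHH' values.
Answer: 0xFB 0xF1 0xE5 0xCD 0x9D 0x3D 0x7A 0xF4

Derivation:
Register before byte 1: 0x00
After XOR with byte 0xFE: 0xFE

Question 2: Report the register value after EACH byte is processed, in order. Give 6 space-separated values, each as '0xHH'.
0xF4 0x6B 0xC5 0x6A 0x91 0x0D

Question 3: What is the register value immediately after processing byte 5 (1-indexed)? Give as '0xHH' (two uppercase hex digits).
After byte 1 (0xFE): reg=0xF4
After byte 2 (0xE1): reg=0x6B
After byte 3 (0x9E): reg=0xC5
After byte 4 (0x09): reg=0x6A
After byte 5 (0x83): reg=0x91

Answer: 0x91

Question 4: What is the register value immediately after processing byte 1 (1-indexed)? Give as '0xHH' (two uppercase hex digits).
After byte 1 (0xFE): reg=0xF4

Answer: 0xF4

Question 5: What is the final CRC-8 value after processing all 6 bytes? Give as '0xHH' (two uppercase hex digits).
Answer: 0x0D

Derivation:
After byte 1 (0xFE): reg=0xF4
After byte 2 (0xE1): reg=0x6B
After byte 3 (0x9E): reg=0xC5
After byte 4 (0x09): reg=0x6A
After byte 5 (0x83): reg=0x91
After byte 6 (0xFF): reg=0x0D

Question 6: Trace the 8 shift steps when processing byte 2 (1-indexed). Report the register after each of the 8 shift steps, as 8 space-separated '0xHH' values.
Answer: 0x2A 0x54 0xA8 0x57 0xAE 0x5B 0xB6 0x6B

Derivation:
After byte 1 (0xFE): reg=0xF4
Register before byte 2: 0xF4
After XOR with byte 0xE1: 0x15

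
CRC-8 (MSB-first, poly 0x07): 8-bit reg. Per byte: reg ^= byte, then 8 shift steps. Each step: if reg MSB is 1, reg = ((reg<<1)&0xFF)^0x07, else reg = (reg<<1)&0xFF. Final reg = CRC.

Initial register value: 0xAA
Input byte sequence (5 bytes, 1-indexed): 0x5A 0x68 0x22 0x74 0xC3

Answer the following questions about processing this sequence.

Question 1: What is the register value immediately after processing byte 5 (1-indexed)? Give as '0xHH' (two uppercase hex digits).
Answer: 0xC8

Derivation:
After byte 1 (0x5A): reg=0xDE
After byte 2 (0x68): reg=0x0B
After byte 3 (0x22): reg=0xDF
After byte 4 (0x74): reg=0x58
After byte 5 (0xC3): reg=0xC8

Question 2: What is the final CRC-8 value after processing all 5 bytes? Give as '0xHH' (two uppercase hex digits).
After byte 1 (0x5A): reg=0xDE
After byte 2 (0x68): reg=0x0B
After byte 3 (0x22): reg=0xDF
After byte 4 (0x74): reg=0x58
After byte 5 (0xC3): reg=0xC8

Answer: 0xC8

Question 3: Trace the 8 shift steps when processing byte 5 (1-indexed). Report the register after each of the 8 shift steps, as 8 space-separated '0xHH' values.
After byte 1 (0x5A): reg=0xDE
After byte 2 (0x68): reg=0x0B
After byte 3 (0x22): reg=0xDF
After byte 4 (0x74): reg=0x58
Register before byte 5: 0x58
After XOR with byte 0xC3: 0x9B

Answer: 0x31 0x62 0xC4 0x8F 0x19 0x32 0x64 0xC8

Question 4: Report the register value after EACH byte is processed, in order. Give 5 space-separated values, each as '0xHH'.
0xDE 0x0B 0xDF 0x58 0xC8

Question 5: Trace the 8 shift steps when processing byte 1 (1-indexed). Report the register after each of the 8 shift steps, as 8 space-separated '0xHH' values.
Answer: 0xE7 0xC9 0x95 0x2D 0x5A 0xB4 0x6F 0xDE

Derivation:
Register before byte 1: 0xAA
After XOR with byte 0x5A: 0xF0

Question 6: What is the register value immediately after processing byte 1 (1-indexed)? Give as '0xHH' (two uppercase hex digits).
After byte 1 (0x5A): reg=0xDE

Answer: 0xDE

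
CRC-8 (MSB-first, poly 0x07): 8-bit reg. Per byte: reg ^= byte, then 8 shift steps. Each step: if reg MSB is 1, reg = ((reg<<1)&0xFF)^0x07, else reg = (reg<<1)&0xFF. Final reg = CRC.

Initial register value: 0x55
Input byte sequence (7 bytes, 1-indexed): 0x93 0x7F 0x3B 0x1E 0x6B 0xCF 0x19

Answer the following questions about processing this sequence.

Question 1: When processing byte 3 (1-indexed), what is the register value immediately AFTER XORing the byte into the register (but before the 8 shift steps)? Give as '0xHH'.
Register before byte 3: 0xE9
Byte 3: 0x3B
0xE9 XOR 0x3B = 0xD2

Answer: 0xD2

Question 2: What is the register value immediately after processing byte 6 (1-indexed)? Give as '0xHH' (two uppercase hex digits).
Answer: 0x6E

Derivation:
After byte 1 (0x93): reg=0x5C
After byte 2 (0x7F): reg=0xE9
After byte 3 (0x3B): reg=0x30
After byte 4 (0x1E): reg=0xCA
After byte 5 (0x6B): reg=0x6E
After byte 6 (0xCF): reg=0x6E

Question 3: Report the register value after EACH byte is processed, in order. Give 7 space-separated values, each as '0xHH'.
0x5C 0xE9 0x30 0xCA 0x6E 0x6E 0x42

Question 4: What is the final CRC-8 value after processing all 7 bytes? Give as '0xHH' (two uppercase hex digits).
After byte 1 (0x93): reg=0x5C
After byte 2 (0x7F): reg=0xE9
After byte 3 (0x3B): reg=0x30
After byte 4 (0x1E): reg=0xCA
After byte 5 (0x6B): reg=0x6E
After byte 6 (0xCF): reg=0x6E
After byte 7 (0x19): reg=0x42

Answer: 0x42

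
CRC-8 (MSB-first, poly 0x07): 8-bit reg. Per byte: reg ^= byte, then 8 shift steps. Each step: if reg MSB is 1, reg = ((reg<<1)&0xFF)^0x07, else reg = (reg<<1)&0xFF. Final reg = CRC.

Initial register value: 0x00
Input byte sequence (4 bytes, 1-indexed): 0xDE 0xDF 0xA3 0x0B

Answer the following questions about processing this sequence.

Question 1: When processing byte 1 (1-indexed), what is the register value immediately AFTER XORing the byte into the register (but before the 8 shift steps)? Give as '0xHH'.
Register before byte 1: 0x00
Byte 1: 0xDE
0x00 XOR 0xDE = 0xDE

Answer: 0xDE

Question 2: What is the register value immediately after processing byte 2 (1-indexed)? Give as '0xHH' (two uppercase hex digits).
After byte 1 (0xDE): reg=0x14
After byte 2 (0xDF): reg=0x7F

Answer: 0x7F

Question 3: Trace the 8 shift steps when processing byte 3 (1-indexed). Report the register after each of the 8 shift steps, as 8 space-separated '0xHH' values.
Answer: 0xBF 0x79 0xF2 0xE3 0xC1 0x85 0x0D 0x1A

Derivation:
After byte 1 (0xDE): reg=0x14
After byte 2 (0xDF): reg=0x7F
Register before byte 3: 0x7F
After XOR with byte 0xA3: 0xDC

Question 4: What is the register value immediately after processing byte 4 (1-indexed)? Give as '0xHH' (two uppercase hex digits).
Answer: 0x77

Derivation:
After byte 1 (0xDE): reg=0x14
After byte 2 (0xDF): reg=0x7F
After byte 3 (0xA3): reg=0x1A
After byte 4 (0x0B): reg=0x77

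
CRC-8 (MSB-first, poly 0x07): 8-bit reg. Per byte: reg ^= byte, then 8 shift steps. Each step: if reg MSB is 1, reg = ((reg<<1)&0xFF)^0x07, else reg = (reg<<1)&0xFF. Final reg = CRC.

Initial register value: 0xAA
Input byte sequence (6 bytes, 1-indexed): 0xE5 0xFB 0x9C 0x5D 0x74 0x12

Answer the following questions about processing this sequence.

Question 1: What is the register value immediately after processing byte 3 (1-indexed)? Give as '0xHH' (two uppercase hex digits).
Answer: 0x9F

Derivation:
After byte 1 (0xE5): reg=0xEA
After byte 2 (0xFB): reg=0x77
After byte 3 (0x9C): reg=0x9F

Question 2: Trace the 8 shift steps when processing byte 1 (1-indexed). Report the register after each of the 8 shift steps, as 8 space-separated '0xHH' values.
Answer: 0x9E 0x3B 0x76 0xEC 0xDF 0xB9 0x75 0xEA

Derivation:
Register before byte 1: 0xAA
After XOR with byte 0xE5: 0x4F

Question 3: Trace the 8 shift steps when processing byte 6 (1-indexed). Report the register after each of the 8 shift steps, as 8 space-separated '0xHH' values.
Answer: 0x3B 0x76 0xEC 0xDF 0xB9 0x75 0xEA 0xD3

Derivation:
After byte 1 (0xE5): reg=0xEA
After byte 2 (0xFB): reg=0x77
After byte 3 (0x9C): reg=0x9F
After byte 4 (0x5D): reg=0x40
After byte 5 (0x74): reg=0x8C
Register before byte 6: 0x8C
After XOR with byte 0x12: 0x9E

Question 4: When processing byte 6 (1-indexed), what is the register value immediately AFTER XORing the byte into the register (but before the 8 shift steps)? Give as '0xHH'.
Answer: 0x9E

Derivation:
Register before byte 6: 0x8C
Byte 6: 0x12
0x8C XOR 0x12 = 0x9E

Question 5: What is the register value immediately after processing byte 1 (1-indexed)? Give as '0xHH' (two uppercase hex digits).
Answer: 0xEA

Derivation:
After byte 1 (0xE5): reg=0xEA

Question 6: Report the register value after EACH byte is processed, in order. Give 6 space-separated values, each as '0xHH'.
0xEA 0x77 0x9F 0x40 0x8C 0xD3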